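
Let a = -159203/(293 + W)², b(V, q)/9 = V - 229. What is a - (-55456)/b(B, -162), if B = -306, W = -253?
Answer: -171058409/1540800 ≈ -111.02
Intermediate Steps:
b(V, q) = -2061 + 9*V (b(V, q) = 9*(V - 229) = 9*(-229 + V) = -2061 + 9*V)
a = -159203/1600 (a = -159203/(293 - 253)² = -159203/(40²) = -159203/1600 ≈ -99.502)
a - (-55456)/b(B, -162) = -159203/1600 - (-55456)/(-2061 + 9*(-306)) = -159203/1600 - (-55456)/(-2061 - 2754) = -159203/1600 - (-55456)/(-4815) = -159203/1600 - (-55456)*(-1)/4815 = -159203/1600 - 1*55456/4815 = -159203/1600 - 55456/4815 = -171058409/1540800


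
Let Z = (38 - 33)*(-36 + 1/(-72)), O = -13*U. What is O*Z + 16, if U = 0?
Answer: 16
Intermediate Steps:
O = 0 (O = -13*0 = 0)
Z = -12965/72 (Z = 5*(-36 - 1/72) = 5*(-2593/72) = -12965/72 ≈ -180.07)
O*Z + 16 = 0*(-12965/72) + 16 = 0 + 16 = 16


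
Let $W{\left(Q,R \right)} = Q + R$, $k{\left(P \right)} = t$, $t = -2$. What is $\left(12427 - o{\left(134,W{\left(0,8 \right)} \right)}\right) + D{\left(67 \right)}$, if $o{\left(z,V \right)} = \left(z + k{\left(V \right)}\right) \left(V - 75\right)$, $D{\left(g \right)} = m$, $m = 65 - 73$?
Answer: $21263$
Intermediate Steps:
$m = -8$
$k{\left(P \right)} = -2$
$D{\left(g \right)} = -8$
$o{\left(z,V \right)} = \left(-75 + V\right) \left(-2 + z\right)$ ($o{\left(z,V \right)} = \left(z - 2\right) \left(V - 75\right) = \left(-2 + z\right) \left(-75 + V\right) = \left(-75 + V\right) \left(-2 + z\right)$)
$\left(12427 - o{\left(134,W{\left(0,8 \right)} \right)}\right) + D{\left(67 \right)} = \left(12427 - \left(150 - 10050 - 2 \left(0 + 8\right) + \left(0 + 8\right) 134\right)\right) - 8 = \left(12427 - \left(150 - 10050 - 16 + 8 \cdot 134\right)\right) - 8 = \left(12427 - \left(150 - 10050 - 16 + 1072\right)\right) - 8 = \left(12427 - -8844\right) - 8 = \left(12427 + 8844\right) - 8 = 21271 - 8 = 21263$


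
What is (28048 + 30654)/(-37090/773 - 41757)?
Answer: -45376646/32315251 ≈ -1.4042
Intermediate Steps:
(28048 + 30654)/(-37090/773 - 41757) = 58702/(-37090*1/773 - 41757) = 58702/(-37090/773 - 41757) = 58702/(-32315251/773) = 58702*(-773/32315251) = -45376646/32315251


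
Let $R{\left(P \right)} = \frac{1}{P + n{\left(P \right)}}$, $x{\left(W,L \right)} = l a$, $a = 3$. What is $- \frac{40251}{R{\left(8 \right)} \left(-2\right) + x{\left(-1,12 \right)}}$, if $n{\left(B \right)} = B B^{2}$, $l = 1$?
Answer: $- \frac{10465260}{779} \approx -13434.0$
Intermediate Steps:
$n{\left(B \right)} = B^{3}$
$x{\left(W,L \right)} = 3$ ($x{\left(W,L \right)} = 1 \cdot 3 = 3$)
$R{\left(P \right)} = \frac{1}{P + P^{3}}$
$- \frac{40251}{R{\left(8 \right)} \left(-2\right) + x{\left(-1,12 \right)}} = - \frac{40251}{\frac{1}{8 + 8^{3}} \left(-2\right) + 3} = - \frac{40251}{\frac{1}{8 + 512} \left(-2\right) + 3} = - \frac{40251}{\frac{1}{520} \left(-2\right) + 3} = - \frac{40251}{- \frac{1}{260} + 3} = - \frac{40251}{\frac{779}{260}} = \left(-40251\right) \frac{260}{779} = - \frac{10465260}{779}$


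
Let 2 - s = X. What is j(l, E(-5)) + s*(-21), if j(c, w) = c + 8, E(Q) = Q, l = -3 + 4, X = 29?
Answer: 576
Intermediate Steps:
l = 1
s = -27 (s = 2 - 1*29 = 2 - 29 = -27)
j(c, w) = 8 + c
j(l, E(-5)) + s*(-21) = (8 + 1) - 27*(-21) = 9 + 567 = 576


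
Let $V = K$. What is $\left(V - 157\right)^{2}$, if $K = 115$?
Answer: $1764$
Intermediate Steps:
$V = 115$
$\left(V - 157\right)^{2} = \left(115 - 157\right)^{2} = \left(-42\right)^{2} = 1764$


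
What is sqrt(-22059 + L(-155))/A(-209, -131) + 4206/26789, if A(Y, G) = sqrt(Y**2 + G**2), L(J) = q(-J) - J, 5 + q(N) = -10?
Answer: 4206/26789 + I*sqrt(1333595798)/60842 ≈ 0.157 + 0.60022*I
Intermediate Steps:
q(N) = -15 (q(N) = -5 - 10 = -15)
L(J) = -15 - J
A(Y, G) = sqrt(G**2 + Y**2)
sqrt(-22059 + L(-155))/A(-209, -131) + 4206/26789 = sqrt(-22059 + (-15 - 1*(-155)))/(sqrt((-131)**2 + (-209)**2)) + 4206/26789 = sqrt(-22059 + (-15 + 155))/(sqrt(17161 + 43681)) + 4206*(1/26789) = sqrt(-22059 + 140)/(sqrt(60842)) + 4206/26789 = sqrt(-21919)*(sqrt(60842)/60842) + 4206/26789 = (I*sqrt(21919))*(sqrt(60842)/60842) + 4206/26789 = I*sqrt(1333595798)/60842 + 4206/26789 = 4206/26789 + I*sqrt(1333595798)/60842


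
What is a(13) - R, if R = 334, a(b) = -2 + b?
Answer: -323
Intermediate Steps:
a(13) - R = (-2 + 13) - 1*334 = 11 - 334 = -323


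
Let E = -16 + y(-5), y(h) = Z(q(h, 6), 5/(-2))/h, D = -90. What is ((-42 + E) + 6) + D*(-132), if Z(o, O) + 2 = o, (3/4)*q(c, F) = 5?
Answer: 177406/15 ≈ 11827.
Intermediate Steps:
q(c, F) = 20/3 (q(c, F) = (4/3)*5 = 20/3)
Z(o, O) = -2 + o
y(h) = 14/(3*h) (y(h) = (-2 + 20/3)/h = 14/(3*h))
E = -254/15 (E = -16 + (14/3)/(-5) = -16 + (14/3)*(-⅕) = -16 - 14/15 = -254/15 ≈ -16.933)
((-42 + E) + 6) + D*(-132) = ((-42 - 254/15) + 6) - 90*(-132) = (-884/15 + 6) + 11880 = -794/15 + 11880 = 177406/15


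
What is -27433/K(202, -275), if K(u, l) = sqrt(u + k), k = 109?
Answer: -27433*sqrt(311)/311 ≈ -1555.6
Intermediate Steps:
K(u, l) = sqrt(109 + u) (K(u, l) = sqrt(u + 109) = sqrt(109 + u))
-27433/K(202, -275) = -27433/sqrt(109 + 202) = -27433*sqrt(311)/311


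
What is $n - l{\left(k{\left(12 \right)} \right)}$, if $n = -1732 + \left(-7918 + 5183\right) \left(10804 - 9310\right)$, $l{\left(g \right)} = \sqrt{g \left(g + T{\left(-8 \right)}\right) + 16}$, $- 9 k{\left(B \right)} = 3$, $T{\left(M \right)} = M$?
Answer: $- \frac{12263479}{3} \approx -4.0878 \cdot 10^{6}$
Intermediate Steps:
$k{\left(B \right)} = - \frac{1}{3}$ ($k{\left(B \right)} = \left(- \frac{1}{9}\right) 3 = - \frac{1}{3}$)
$l{\left(g \right)} = \sqrt{16 + g \left(-8 + g\right)}$ ($l{\left(g \right)} = \sqrt{g \left(g - 8\right) + 16} = \sqrt{g \left(-8 + g\right) + 16} = \sqrt{16 + g \left(-8 + g\right)}$)
$n = -4087822$ ($n = -1732 - 4086090 = -4087822$)
$n - l{\left(k{\left(12 \right)} \right)} = -4087822 - \sqrt{16 + \left(- \frac{1}{3}\right)^{2} - - \frac{8}{3}} = -4087822 - \sqrt{16 + \frac{1}{9} + \frac{8}{3}} = -4087822 - \sqrt{\frac{169}{9}} = -4087822 - \frac{13}{3} = - \frac{12263479}{3}$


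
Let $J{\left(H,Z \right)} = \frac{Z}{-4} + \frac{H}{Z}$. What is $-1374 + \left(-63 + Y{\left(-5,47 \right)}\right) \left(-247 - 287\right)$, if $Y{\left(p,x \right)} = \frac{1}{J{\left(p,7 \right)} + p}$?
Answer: $\frac{6758964}{209} \approx 32340.0$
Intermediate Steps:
$J{\left(H,Z \right)} = - \frac{Z}{4} + \frac{H}{Z}$ ($J{\left(H,Z \right)} = Z \left(- \frac{1}{4}\right) + \frac{H}{Z} = - \frac{Z}{4} + \frac{H}{Z}$)
$Y{\left(p,x \right)} = \frac{1}{- \frac{7}{4} + \frac{8 p}{7}}$ ($Y{\left(p,x \right)} = \frac{1}{\left(\left(- \frac{1}{4}\right) 7 + \frac{p}{7}\right) + p} = \frac{1}{\left(- \frac{7}{4} + p \frac{1}{7}\right) + p} = \frac{1}{\left(- \frac{7}{4} + \frac{p}{7}\right) + p} = \frac{1}{- \frac{7}{4} + \frac{8 p}{7}}$)
$-1374 + \left(-63 + Y{\left(-5,47 \right)}\right) \left(-247 - 287\right) = -1374 + \left(-63 + \frac{28}{-49 + 32 \left(-5\right)}\right) \left(-247 - 287\right) = -1374 + \left(-63 + \frac{28}{-49 - 160}\right) \left(-534\right) = -1374 + \left(-63 + \frac{28}{-209}\right) \left(-534\right) = -1374 + \left(-63 + 28 \left(- \frac{1}{209}\right)\right) \left(-534\right) = -1374 + \left(-63 - \frac{28}{209}\right) \left(-534\right) = -1374 - - \frac{7046130}{209} = -1374 + \frac{7046130}{209} = \frac{6758964}{209}$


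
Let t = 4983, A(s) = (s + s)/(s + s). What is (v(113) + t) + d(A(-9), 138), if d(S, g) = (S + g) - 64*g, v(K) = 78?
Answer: -3632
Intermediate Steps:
A(s) = 1 (A(s) = (2*s)/((2*s)) = (2*s)*(1/(2*s)) = 1)
d(S, g) = S - 63*g
(v(113) + t) + d(A(-9), 138) = (78 + 4983) + (1 - 63*138) = 5061 + (1 - 8694) = 5061 - 8693 = -3632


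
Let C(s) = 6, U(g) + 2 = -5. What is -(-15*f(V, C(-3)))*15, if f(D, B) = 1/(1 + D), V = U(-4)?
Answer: -75/2 ≈ -37.500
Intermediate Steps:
U(g) = -7 (U(g) = -2 - 5 = -7)
V = -7
-(-15*f(V, C(-3)))*15 = -(-15/(1 - 7))*15 = -(-15/(-6))*15 = -(-15*(-1/6))*15 = -5*15/2 = -1*75/2 = -75/2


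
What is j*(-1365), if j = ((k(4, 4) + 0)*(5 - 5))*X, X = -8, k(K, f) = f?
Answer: 0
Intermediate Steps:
j = 0 (j = ((4 + 0)*(5 - 5))*(-8) = (4*0)*(-8) = 0*(-8) = 0)
j*(-1365) = 0*(-1365) = 0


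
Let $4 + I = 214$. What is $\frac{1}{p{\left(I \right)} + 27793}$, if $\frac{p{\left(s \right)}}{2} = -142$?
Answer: $\frac{1}{27509} \approx 3.6352 \cdot 10^{-5}$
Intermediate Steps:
$I = 210$ ($I = -4 + 214 = 210$)
$p{\left(s \right)} = -284$ ($p{\left(s \right)} = 2 \left(-142\right) = -284$)
$\frac{1}{p{\left(I \right)} + 27793} = \frac{1}{-284 + 27793} = \frac{1}{27509}$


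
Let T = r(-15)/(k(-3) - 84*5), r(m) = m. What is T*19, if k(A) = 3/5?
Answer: 475/699 ≈ 0.67954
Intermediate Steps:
k(A) = ⅗ (k(A) = 3*(⅕) = ⅗)
T = 25/699 (T = -15/(⅗ - 84*5) = -15/(⅗ - 21*20) = -15/(⅗ - 420) = -15/(-2097/5) = -15*(-5/2097) = 25/699 ≈ 0.035765)
T*19 = (25/699)*19 = 475/699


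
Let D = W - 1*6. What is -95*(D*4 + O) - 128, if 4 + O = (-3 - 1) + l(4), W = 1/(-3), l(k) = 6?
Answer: 7406/3 ≈ 2468.7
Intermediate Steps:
W = -1/3 ≈ -0.33333
D = -19/3 (D = -1/3 - 1*6 = -1/3 - 6 = -19/3 ≈ -6.3333)
O = -2 (O = -4 + ((-3 - 1) + 6) = -4 + (-4 + 6) = -4 + 2 = -2)
-95*(D*4 + O) - 128 = -95*(-19/3*4 - 2) - 128 = -95*(-76/3 - 2) - 128 = -95*(-82/3) - 128 = 7790/3 - 128 = 7406/3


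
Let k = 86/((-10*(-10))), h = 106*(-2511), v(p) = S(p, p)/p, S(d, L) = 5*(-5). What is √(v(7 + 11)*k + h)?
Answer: I*√9582019/6 ≈ 515.91*I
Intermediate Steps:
S(d, L) = -25
v(p) = -25/p
h = -266166
k = 43/50 (k = 86/100 = 86*(1/100) = 43/50 ≈ 0.86000)
√(v(7 + 11)*k + h) = √(-25/(7 + 11)*(43/50) - 266166) = √(-25/18*(43/50) - 266166) = √(-25*1/18*(43/50) - 266166) = √(-25/18*43/50 - 266166) = √(-43/36 - 266166) = √(-9582019/36) = I*√9582019/6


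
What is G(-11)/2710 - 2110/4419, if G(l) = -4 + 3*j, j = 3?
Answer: -1139201/2395098 ≈ -0.47564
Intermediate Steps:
G(l) = 5 (G(l) = -4 + 3*3 = -4 + 9 = 5)
G(-11)/2710 - 2110/4419 = 5/2710 - 2110/4419 = 5*(1/2710) - 2110*1/4419 = 1/542 - 2110/4419 = -1139201/2395098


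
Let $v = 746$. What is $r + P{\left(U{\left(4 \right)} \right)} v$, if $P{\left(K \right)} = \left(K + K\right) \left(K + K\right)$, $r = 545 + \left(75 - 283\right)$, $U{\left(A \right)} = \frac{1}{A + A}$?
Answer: $\frac{3069}{8} \approx 383.63$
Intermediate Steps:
$U{\left(A \right)} = \frac{1}{2 A}$
$r = 337$ ($r = 545 - 208 = 337$)
$P{\left(K \right)} = 4 K^{2}$ ($P{\left(K \right)} = 2 K 2 K = 4 K^{2}$)
$r + P{\left(U{\left(4 \right)} \right)} v = 337 + 4 \left(\frac{1}{2 \cdot 4}\right)^{2} \cdot 746 = 337 + 4 \left(\frac{1}{2} \cdot \frac{1}{4}\right)^{2} \cdot 746 = 337 + \frac{4}{64} \cdot 746 = 337 + 4 \cdot \frac{1}{64} \cdot 746 = 337 + \frac{1}{16} \cdot 746 = 337 + \frac{373}{8} = \frac{3069}{8}$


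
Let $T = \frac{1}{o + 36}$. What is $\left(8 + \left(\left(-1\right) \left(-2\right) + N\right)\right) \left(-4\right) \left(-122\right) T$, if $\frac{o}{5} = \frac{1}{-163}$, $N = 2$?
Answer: $\frac{954528}{5863} \approx 162.81$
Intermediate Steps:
$o = - \frac{5}{163}$ ($o = \frac{5}{-163} = 5 \left(- \frac{1}{163}\right) = - \frac{5}{163} \approx -0.030675$)
$T = \frac{163}{5863}$ ($T = \frac{1}{- \frac{5}{163} + 36} = \frac{1}{\frac{5863}{163}} = \frac{163}{5863} \approx 0.027801$)
$\left(8 + \left(\left(-1\right) \left(-2\right) + N\right)\right) \left(-4\right) \left(-122\right) T = \left(8 + \left(\left(-1\right) \left(-2\right) + 2\right)\right) \left(-4\right) \left(-122\right) \frac{163}{5863} = \left(8 + \left(2 + 2\right)\right) \left(-4\right) \left(-122\right) \frac{163}{5863} = \left(8 + 4\right) \left(-4\right) \left(-122\right) \frac{163}{5863} = 12 \left(-4\right) \left(-122\right) \frac{163}{5863} = \left(-48\right) \left(-122\right) \frac{163}{5863} = 5856 \cdot \frac{163}{5863} = \frac{954528}{5863}$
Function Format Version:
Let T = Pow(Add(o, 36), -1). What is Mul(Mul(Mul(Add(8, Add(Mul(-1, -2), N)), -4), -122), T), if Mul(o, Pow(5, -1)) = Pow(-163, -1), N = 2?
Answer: Rational(954528, 5863) ≈ 162.81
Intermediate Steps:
o = Rational(-5, 163) (o = Mul(5, Pow(-163, -1)) = Mul(5, Rational(-1, 163)) = Rational(-5, 163) ≈ -0.030675)
T = Rational(163, 5863) (T = Pow(Add(Rational(-5, 163), 36), -1) = Pow(Rational(5863, 163), -1) = Rational(163, 5863) ≈ 0.027801)
Mul(Mul(Mul(Add(8, Add(Mul(-1, -2), N)), -4), -122), T) = Mul(Mul(Mul(Add(8, Add(Mul(-1, -2), 2)), -4), -122), Rational(163, 5863)) = Mul(Mul(Mul(Add(8, Add(2, 2)), -4), -122), Rational(163, 5863)) = Mul(Mul(Mul(Add(8, 4), -4), -122), Rational(163, 5863)) = Mul(Mul(Mul(12, -4), -122), Rational(163, 5863)) = Mul(Mul(-48, -122), Rational(163, 5863)) = Mul(5856, Rational(163, 5863)) = Rational(954528, 5863)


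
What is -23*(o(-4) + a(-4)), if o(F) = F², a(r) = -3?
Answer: -299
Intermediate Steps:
-23*(o(-4) + a(-4)) = -23*((-4)² - 3) = -23*(16 - 3) = -23*13 = -299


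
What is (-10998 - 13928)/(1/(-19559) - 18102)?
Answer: 487527634/354057019 ≈ 1.3770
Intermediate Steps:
(-10998 - 13928)/(1/(-19559) - 18102) = -24926/(-1/19559 - 18102) = -24926/(-354057019/19559) = -24926*(-19559/354057019) = 487527634/354057019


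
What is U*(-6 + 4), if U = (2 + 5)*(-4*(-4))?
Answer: -224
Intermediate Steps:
U = 112 (U = 7*16 = 112)
U*(-6 + 4) = 112*(-6 + 4) = 112*(-2) = -224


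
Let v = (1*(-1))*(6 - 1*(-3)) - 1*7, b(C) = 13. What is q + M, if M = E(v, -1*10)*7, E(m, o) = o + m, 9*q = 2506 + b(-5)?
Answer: 881/9 ≈ 97.889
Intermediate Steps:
v = -16 (v = -(6 + 3) - 7 = -1*9 - 7 = -9 - 7 = -16)
q = 2519/9 (q = (2506 + 13)/9 = (⅑)*2519 = 2519/9 ≈ 279.89)
E(m, o) = m + o
M = -182 (M = (-16 - 1*10)*7 = (-16 - 10)*7 = -26*7 = -182)
q + M = 2519/9 - 182 = 881/9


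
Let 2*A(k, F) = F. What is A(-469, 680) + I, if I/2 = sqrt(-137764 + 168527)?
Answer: 340 + 2*sqrt(30763) ≈ 690.79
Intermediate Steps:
A(k, F) = F/2
I = 2*sqrt(30763) (I = 2*sqrt(-137764 + 168527) = 2*sqrt(30763) ≈ 350.79)
A(-469, 680) + I = (1/2)*680 + 2*sqrt(30763) = 340 + 2*sqrt(30763)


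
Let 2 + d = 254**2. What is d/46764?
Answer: 32257/23382 ≈ 1.3796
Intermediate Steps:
d = 64514 (d = -2 + 254**2 = -2 + 64516 = 64514)
d/46764 = 64514/46764 = 64514*(1/46764) = 32257/23382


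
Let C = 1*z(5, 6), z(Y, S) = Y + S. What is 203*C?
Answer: 2233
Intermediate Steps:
z(Y, S) = S + Y
C = 11 (C = 1*(6 + 5) = 1*11 = 11)
203*C = 203*11 = 2233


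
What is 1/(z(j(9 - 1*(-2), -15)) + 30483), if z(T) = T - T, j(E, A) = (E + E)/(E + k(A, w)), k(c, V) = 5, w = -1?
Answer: 1/30483 ≈ 3.2805e-5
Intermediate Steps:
j(E, A) = 2*E/(5 + E) (j(E, A) = (E + E)/(E + 5) = (2*E)/(5 + E) = 2*E/(5 + E))
z(T) = 0
1/(z(j(9 - 1*(-2), -15)) + 30483) = 1/(0 + 30483) = 1/30483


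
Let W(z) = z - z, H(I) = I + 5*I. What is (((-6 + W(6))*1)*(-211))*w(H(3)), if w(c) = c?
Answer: 22788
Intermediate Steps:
H(I) = 6*I
W(z) = 0
(((-6 + W(6))*1)*(-211))*w(H(3)) = (((-6 + 0)*1)*(-211))*(6*3) = (-6*1*(-211))*18 = -6*(-211)*18 = 1266*18 = 22788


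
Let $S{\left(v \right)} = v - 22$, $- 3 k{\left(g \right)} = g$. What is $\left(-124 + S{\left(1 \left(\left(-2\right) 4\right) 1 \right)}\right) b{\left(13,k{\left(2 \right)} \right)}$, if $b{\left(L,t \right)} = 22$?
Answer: $-3388$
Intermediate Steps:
$k{\left(g \right)} = - \frac{g}{3}$
$S{\left(v \right)} = -22 + v$
$\left(-124 + S{\left(1 \left(\left(-2\right) 4\right) 1 \right)}\right) b{\left(13,k{\left(2 \right)} \right)} = \left(-124 - \left(22 - 1 \left(\left(-2\right) 4\right) 1\right)\right) 22 = \left(-124 - \left(22 - 1 \left(-8\right) 1\right)\right) 22 = \left(-124 - 30\right) 22 = \left(-154\right) 22 = -3388$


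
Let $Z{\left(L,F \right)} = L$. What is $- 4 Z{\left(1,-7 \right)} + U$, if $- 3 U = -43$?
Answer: $\frac{31}{3} \approx 10.333$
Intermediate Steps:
$U = \frac{43}{3}$ ($U = \left(- \frac{1}{3}\right) \left(-43\right) = \frac{43}{3} \approx 14.333$)
$- 4 Z{\left(1,-7 \right)} + U = \left(-4\right) 1 + \frac{43}{3} = -4 + \frac{43}{3} = \frac{31}{3}$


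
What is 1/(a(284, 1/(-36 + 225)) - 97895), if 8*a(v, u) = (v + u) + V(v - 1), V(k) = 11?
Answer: -378/36990371 ≈ -1.0219e-5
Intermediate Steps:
a(v, u) = 11/8 + u/8 + v/8 (a(v, u) = ((v + u) + 11)/8 = ((u + v) + 11)/8 = (11 + u + v)/8 = 11/8 + u/8 + v/8)
1/(a(284, 1/(-36 + 225)) - 97895) = 1/((11/8 + 1/(8*(-36 + 225)) + (⅛)*284) - 97895) = 1/((11/8 + (⅛)/189 + 71/2) - 97895) = 1/((11/8 + (⅛)*(1/189) + 71/2) - 97895) = 1/((11/8 + 1/1512 + 71/2) - 97895) = 1/(13939/378 - 97895) = 1/(-36990371/378) = -378/36990371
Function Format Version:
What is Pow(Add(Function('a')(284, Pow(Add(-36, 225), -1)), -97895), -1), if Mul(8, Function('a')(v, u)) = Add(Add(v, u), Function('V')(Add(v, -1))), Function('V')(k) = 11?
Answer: Rational(-378, 36990371) ≈ -1.0219e-5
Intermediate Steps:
Function('a')(v, u) = Add(Rational(11, 8), Mul(Rational(1, 8), u), Mul(Rational(1, 8), v)) (Function('a')(v, u) = Mul(Rational(1, 8), Add(Add(v, u), 11)) = Mul(Rational(1, 8), Add(Add(u, v), 11)) = Mul(Rational(1, 8), Add(11, u, v)) = Add(Rational(11, 8), Mul(Rational(1, 8), u), Mul(Rational(1, 8), v)))
Pow(Add(Function('a')(284, Pow(Add(-36, 225), -1)), -97895), -1) = Pow(Add(Add(Rational(11, 8), Mul(Rational(1, 8), Pow(Add(-36, 225), -1)), Mul(Rational(1, 8), 284)), -97895), -1) = Pow(Add(Add(Rational(11, 8), Mul(Rational(1, 8), Pow(189, -1)), Rational(71, 2)), -97895), -1) = Pow(Add(Add(Rational(11, 8), Mul(Rational(1, 8), Rational(1, 189)), Rational(71, 2)), -97895), -1) = Pow(Add(Add(Rational(11, 8), Rational(1, 1512), Rational(71, 2)), -97895), -1) = Pow(Add(Rational(13939, 378), -97895), -1) = Pow(Rational(-36990371, 378), -1) = Rational(-378, 36990371)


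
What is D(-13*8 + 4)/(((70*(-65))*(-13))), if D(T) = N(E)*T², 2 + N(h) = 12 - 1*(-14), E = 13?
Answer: 4800/1183 ≈ 4.0575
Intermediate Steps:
N(h) = 24 (N(h) = -2 + (12 - 1*(-14)) = -2 + (12 + 14) = -2 + 26 = 24)
D(T) = 24*T²
D(-13*8 + 4)/(((70*(-65))*(-13))) = (24*(-13*8 + 4)²)/(((70*(-65))*(-13))) = (24*(-104 + 4)²)/((-4550*(-13))) = (24*(-100)²)/59150 = (24*10000)*(1/59150) = 240000*(1/59150) = 4800/1183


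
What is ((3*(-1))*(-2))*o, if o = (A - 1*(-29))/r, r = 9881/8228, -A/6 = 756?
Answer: -222501576/9881 ≈ -22518.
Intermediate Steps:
A = -4536 (A = -6*756 = -4536)
r = 9881/8228 (r = 9881*(1/8228) = 9881/8228 ≈ 1.2009)
o = -37083596/9881 (o = (-4536 - 1*(-29))/(9881/8228) = (-4536 + 29)*(8228/9881) = -4507*8228/9881 = -37083596/9881 ≈ -3753.0)
((3*(-1))*(-2))*o = ((3*(-1))*(-2))*(-37083596/9881) = -3*(-2)*(-37083596/9881) = 6*(-37083596/9881) = -222501576/9881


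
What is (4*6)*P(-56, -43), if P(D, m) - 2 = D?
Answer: -1296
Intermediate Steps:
P(D, m) = 2 + D
(4*6)*P(-56, -43) = (4*6)*(2 - 56) = 24*(-54) = -1296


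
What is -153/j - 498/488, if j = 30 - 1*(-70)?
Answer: -7779/3050 ≈ -2.5505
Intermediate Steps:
j = 100 (j = 30 + 70 = 100)
-153/j - 498/488 = -153/100 - 498/488 = -153*1/100 - 498*1/488 = -153/100 - 249/244 = -7779/3050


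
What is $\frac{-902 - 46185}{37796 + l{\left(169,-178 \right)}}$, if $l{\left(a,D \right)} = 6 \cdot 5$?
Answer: $- \frac{47087}{37826} \approx -1.2448$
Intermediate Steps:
$l{\left(a,D \right)} = 30$
$\frac{-902 - 46185}{37796 + l{\left(169,-178 \right)}} = \frac{-902 - 46185}{37796 + 30} = - \frac{47087}{37826}$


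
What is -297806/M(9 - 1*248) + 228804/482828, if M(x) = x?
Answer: 35960939881/28848973 ≈ 1246.5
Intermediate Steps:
-297806/M(9 - 1*248) + 228804/482828 = -297806/(9 - 1*248) + 228804/482828 = -297806/(9 - 248) + 228804*(1/482828) = -297806/(-239) + 57201/120707 = -297806*(-1/239) + 57201/120707 = 297806/239 + 57201/120707 = 35960939881/28848973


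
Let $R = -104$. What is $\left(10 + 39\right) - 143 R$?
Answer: $14921$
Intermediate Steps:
$\left(10 + 39\right) - 143 R = \left(10 + 39\right) - -14872 = 49 + 14872 = 14921$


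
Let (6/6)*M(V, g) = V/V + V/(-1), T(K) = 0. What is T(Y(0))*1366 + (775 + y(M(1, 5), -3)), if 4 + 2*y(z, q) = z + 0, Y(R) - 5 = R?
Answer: 773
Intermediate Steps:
Y(R) = 5 + R
M(V, g) = 1 - V (M(V, g) = V/V + V/(-1) = 1 + V*(-1) = 1 - V)
y(z, q) = -2 + z/2 (y(z, q) = -2 + (z + 0)/2 = -2 + z/2)
T(Y(0))*1366 + (775 + y(M(1, 5), -3)) = 0*1366 + (775 + (-2 + (1 - 1*1)/2)) = 0 + (775 + (-2 + (1 - 1)/2)) = 0 + (775 + (-2 + (1/2)*0)) = 0 + (775 + (-2 + 0)) = 0 + (775 - 2) = 0 + 773 = 773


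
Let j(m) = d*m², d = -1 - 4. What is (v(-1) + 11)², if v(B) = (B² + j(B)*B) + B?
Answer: 256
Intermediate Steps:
d = -5
j(m) = -5*m²
v(B) = B + B² - 5*B³ (v(B) = (B² + (-5*B²)*B) + B = (B² - 5*B³) + B = B + B² - 5*B³)
(v(-1) + 11)² = (-(1 - 1 - 5*(-1)²) + 11)² = (-(1 - 1 - 5*1) + 11)² = (-(1 - 1 - 5) + 11)² = (-1*(-5) + 11)² = (5 + 11)² = 16² = 256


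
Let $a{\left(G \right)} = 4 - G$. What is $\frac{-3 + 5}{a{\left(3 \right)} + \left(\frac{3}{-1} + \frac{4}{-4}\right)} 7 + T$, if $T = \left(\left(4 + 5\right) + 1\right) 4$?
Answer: $\frac{106}{3} \approx 35.333$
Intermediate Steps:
$T = 40$ ($T = \left(9 + 1\right) 4 = 10 \cdot 4 = 40$)
$\frac{-3 + 5}{a{\left(3 \right)} + \left(\frac{3}{-1} + \frac{4}{-4}\right)} 7 + T = \frac{-3 + 5}{\left(4 - 3\right) + \left(\frac{3}{-1} + \frac{4}{-4}\right)} 7 + 40 = \frac{2}{\left(4 - 3\right) + \left(3 \left(-1\right) + 4 \left(- \frac{1}{4}\right)\right)} 7 + 40 = \frac{2}{1 - 4} \cdot 7 + 40 = \frac{2}{-3} \cdot 7 + 40 = 2 \left(- \frac{1}{3}\right) 7 + 40 = \left(- \frac{2}{3}\right) 7 + 40 = - \frac{14}{3} + 40 = \frac{106}{3}$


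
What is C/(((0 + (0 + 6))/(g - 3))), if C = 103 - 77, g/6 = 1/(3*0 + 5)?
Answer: -39/5 ≈ -7.8000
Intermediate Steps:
g = 6/5 (g = 6/(3*0 + 5) = 6/(0 + 5) = 6/5 ≈ 1.2000)
C = 26
C/(((0 + (0 + 6))/(g - 3))) = 26/((0 + (0 + 6))/(6/5 - 3)) = 26/((0 + 6)/(-9/5)) = 26/(6*(-5/9)) = 26/(-10/3) = -3/10*26 = -39/5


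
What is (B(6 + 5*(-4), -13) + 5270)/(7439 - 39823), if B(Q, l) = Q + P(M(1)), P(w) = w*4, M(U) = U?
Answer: -1315/8096 ≈ -0.16243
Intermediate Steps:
P(w) = 4*w
B(Q, l) = 4 + Q (B(Q, l) = Q + 4*1 = Q + 4 = 4 + Q)
(B(6 + 5*(-4), -13) + 5270)/(7439 - 39823) = ((4 + (6 + 5*(-4))) + 5270)/(7439 - 39823) = ((4 + (6 - 20)) + 5270)/(-32384) = ((4 - 14) + 5270)*(-1/32384) = (-10 + 5270)*(-1/32384) = 5260*(-1/32384) = -1315/8096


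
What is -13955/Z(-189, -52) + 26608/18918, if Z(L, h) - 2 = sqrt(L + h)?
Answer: -52148242/463491 + 2791*I*sqrt(241)/49 ≈ -112.51 + 884.24*I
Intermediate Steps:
Z(L, h) = 2 + sqrt(L + h)
-13955/Z(-189, -52) + 26608/18918 = -13955/(2 + sqrt(-189 - 52)) + 26608/18918 = -13955/(2 + sqrt(-241)) + 26608*(1/18918) = -13955/(2 + I*sqrt(241)) + 13304/9459 = 13304/9459 - 13955/(2 + I*sqrt(241))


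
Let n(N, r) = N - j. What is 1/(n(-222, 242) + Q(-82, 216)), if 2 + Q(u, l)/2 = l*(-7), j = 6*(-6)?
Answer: -1/3214 ≈ -0.00031114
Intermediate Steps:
j = -36
Q(u, l) = -4 - 14*l (Q(u, l) = -4 + 2*(l*(-7)) = -4 + 2*(-7*l) = -4 - 14*l)
n(N, r) = 36 + N (n(N, r) = N - 1*(-36) = N + 36 = 36 + N)
1/(n(-222, 242) + Q(-82, 216)) = 1/((36 - 222) + (-4 - 14*216)) = 1/(-186 + (-4 - 3024)) = 1/(-186 - 3028) = 1/(-3214) = -1/3214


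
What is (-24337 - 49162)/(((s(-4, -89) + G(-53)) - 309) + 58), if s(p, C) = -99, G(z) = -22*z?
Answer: -73499/816 ≈ -90.072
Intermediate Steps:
(-24337 - 49162)/(((s(-4, -89) + G(-53)) - 309) + 58) = (-24337 - 49162)/(((-99 - 22*(-53)) - 309) + 58) = -73499/(((-99 + 1166) - 309) + 58) = -73499/((1067 - 309) + 58) = -73499/(758 + 58) = -73499/816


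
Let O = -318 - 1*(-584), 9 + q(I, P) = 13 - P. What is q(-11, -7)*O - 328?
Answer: 2598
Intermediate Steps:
q(I, P) = 4 - P (q(I, P) = -9 + (13 - P) = 4 - P)
O = 266 (O = -318 + 584 = 266)
q(-11, -7)*O - 328 = (4 - 1*(-7))*266 - 328 = (4 + 7)*266 - 328 = 11*266 - 328 = 2926 - 328 = 2598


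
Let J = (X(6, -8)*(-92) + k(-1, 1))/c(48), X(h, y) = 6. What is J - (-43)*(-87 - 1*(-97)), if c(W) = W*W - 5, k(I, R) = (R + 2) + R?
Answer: 988022/2299 ≈ 429.76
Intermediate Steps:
k(I, R) = 2 + 2*R (k(I, R) = (2 + R) + R = 2 + 2*R)
c(W) = -5 + W² (c(W) = W² - 5 = -5 + W²)
J = -548/2299 (J = (6*(-92) + (2 + 2*1))/(-5 + 48²) = (-552 + (2 + 2))/(-5 + 2304) = (-552 + 4)/2299 = -548*1/2299 = -548/2299 ≈ -0.23836)
J - (-43)*(-87 - 1*(-97)) = -548/2299 - (-43)*(-87 - 1*(-97)) = -548/2299 - (-43)*(-87 + 97) = -548/2299 - (-43)*10 = -548/2299 - 1*(-430) = -548/2299 + 430 = 988022/2299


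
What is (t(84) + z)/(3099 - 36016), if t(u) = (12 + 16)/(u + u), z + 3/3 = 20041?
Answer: -120241/197502 ≈ -0.60881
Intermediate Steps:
z = 20040 (z = -1 + 20041 = 20040)
t(u) = 14/u (t(u) = 28/((2*u)) = 28*(1/(2*u)) = 14/u)
(t(84) + z)/(3099 - 36016) = (14/84 + 20040)/(3099 - 36016) = (14*(1/84) + 20040)/(-32917) = (1/6 + 20040)*(-1/32917) = (120241/6)*(-1/32917) = -120241/197502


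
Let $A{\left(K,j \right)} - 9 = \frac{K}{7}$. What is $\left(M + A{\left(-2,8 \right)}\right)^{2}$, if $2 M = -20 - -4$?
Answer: $\frac{25}{49} \approx 0.5102$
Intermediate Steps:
$A{\left(K,j \right)} = 9 + \frac{K}{7}$
$M = -8$ ($M = \frac{-20 - -4}{2} = \frac{-20 + 4}{2} = \frac{1}{2} \left(-16\right) = -8$)
$\left(M + A{\left(-2,8 \right)}\right)^{2} = \left(-8 + \left(9 + \frac{1}{7} \left(-2\right)\right)\right)^{2} = \left(-8 + \left(9 - \frac{2}{7}\right)\right)^{2} = \left(-8 + \frac{61}{7}\right)^{2} = \left(\frac{5}{7}\right)^{2} = \frac{25}{49}$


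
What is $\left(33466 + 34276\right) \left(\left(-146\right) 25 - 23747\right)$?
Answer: $-1855927574$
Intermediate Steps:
$\left(33466 + 34276\right) \left(\left(-146\right) 25 - 23747\right) = 67742 \left(-3650 - 23747\right) = 67742 \left(-27397\right) = -1855927574$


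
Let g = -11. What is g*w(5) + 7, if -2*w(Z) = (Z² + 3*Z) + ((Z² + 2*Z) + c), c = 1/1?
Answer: 425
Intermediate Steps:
c = 1
w(Z) = -½ - Z² - 5*Z/2 (w(Z) = -((Z² + 3*Z) + ((Z² + 2*Z) + 1))/2 = -((Z² + 3*Z) + (1 + Z² + 2*Z))/2 = -(1 + 2*Z² + 5*Z)/2 = -½ - Z² - 5*Z/2)
g*w(5) + 7 = -11*(-½ - 1*5² - 5/2*5) + 7 = -11*(-½ - 1*25 - 25/2) + 7 = -11*(-½ - 25 - 25/2) + 7 = -11*(-38) + 7 = 418 + 7 = 425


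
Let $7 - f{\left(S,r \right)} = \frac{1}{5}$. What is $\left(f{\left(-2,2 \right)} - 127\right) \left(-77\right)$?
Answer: $\frac{46277}{5} \approx 9255.4$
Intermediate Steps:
$f{\left(S,r \right)} = \frac{34}{5}$ ($f{\left(S,r \right)} = 7 - \frac{1}{5} = \frac{34}{5}$)
$\left(f{\left(-2,2 \right)} - 127\right) \left(-77\right) = \left(\frac{34}{5} - 127\right) \left(-77\right) = \left(- \frac{601}{5}\right) \left(-77\right) = \frac{46277}{5}$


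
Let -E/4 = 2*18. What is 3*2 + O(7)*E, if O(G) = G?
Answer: -1002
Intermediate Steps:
E = -144 (E = -8*18 = -4*36 = -144)
3*2 + O(7)*E = 3*2 + 7*(-144) = 6 - 1008 = -1002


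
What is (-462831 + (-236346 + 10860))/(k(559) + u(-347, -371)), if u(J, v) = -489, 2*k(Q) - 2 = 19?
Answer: 458878/319 ≈ 1438.5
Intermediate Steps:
k(Q) = 21/2 (k(Q) = 1 + (1/2)*19 = 1 + 19/2 = 21/2)
(-462831 + (-236346 + 10860))/(k(559) + u(-347, -371)) = (-462831 + (-236346 + 10860))/(21/2 - 489) = (-462831 - 225486)/(-957/2) = -688317*(-2/957) = 458878/319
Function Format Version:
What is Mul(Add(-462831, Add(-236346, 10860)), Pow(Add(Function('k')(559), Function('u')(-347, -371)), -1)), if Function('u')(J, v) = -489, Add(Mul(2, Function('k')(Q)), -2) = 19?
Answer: Rational(458878, 319) ≈ 1438.5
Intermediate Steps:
Function('k')(Q) = Rational(21, 2) (Function('k')(Q) = Add(1, Mul(Rational(1, 2), 19)) = Add(1, Rational(19, 2)) = Rational(21, 2))
Mul(Add(-462831, Add(-236346, 10860)), Pow(Add(Function('k')(559), Function('u')(-347, -371)), -1)) = Mul(Add(-462831, Add(-236346, 10860)), Pow(Add(Rational(21, 2), -489), -1)) = Mul(Add(-462831, -225486), Pow(Rational(-957, 2), -1)) = Mul(-688317, Rational(-2, 957)) = Rational(458878, 319)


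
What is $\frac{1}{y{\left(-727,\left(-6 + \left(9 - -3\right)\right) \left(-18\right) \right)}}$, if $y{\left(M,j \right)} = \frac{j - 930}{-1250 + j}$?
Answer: $\frac{679}{519} \approx 1.3083$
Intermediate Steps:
$y{\left(M,j \right)} = \frac{-930 + j}{-1250 + j}$
$\frac{1}{y{\left(-727,\left(-6 + \left(9 - -3\right)\right) \left(-18\right) \right)}} = \frac{1}{\frac{1}{-1250 + \left(-6 + \left(9 - -3\right)\right) \left(-18\right)} \left(-930 + \left(-6 + \left(9 - -3\right)\right) \left(-18\right)\right)} = \frac{1}{\frac{1}{-1250 + \left(-6 + \left(9 + 3\right)\right) \left(-18\right)} \left(-930 + \left(-6 + \left(9 + 3\right)\right) \left(-18\right)\right)} = \frac{1}{\frac{1}{-1250 + \left(-6 + 12\right) \left(-18\right)} \left(-930 + \left(-6 + 12\right) \left(-18\right)\right)} = \frac{1}{\frac{1}{-1250 + 6 \left(-18\right)} \left(-930 + 6 \left(-18\right)\right)} = \frac{1}{\frac{1}{-1250 - 108} \left(-930 - 108\right)} = \frac{1}{\frac{1}{-1358} \left(-1038\right)} = \frac{1}{\left(- \frac{1}{1358}\right) \left(-1038\right)} = \frac{1}{\frac{519}{679}} = \frac{679}{519}$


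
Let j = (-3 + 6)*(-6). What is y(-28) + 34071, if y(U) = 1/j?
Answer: 613277/18 ≈ 34071.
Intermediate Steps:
j = -18 (j = 3*(-6) = -18)
y(U) = -1/18 (y(U) = 1/(-18) = -1/18)
y(-28) + 34071 = -1/18 + 34071 = 613277/18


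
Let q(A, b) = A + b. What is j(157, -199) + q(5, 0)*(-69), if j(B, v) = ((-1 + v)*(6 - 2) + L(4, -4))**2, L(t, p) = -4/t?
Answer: 641256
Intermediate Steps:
j(B, v) = (-5 + 4*v)**2 (j(B, v) = ((-1 + v)*(6 - 2) - 4/4)**2 = ((-1 + v)*4 - 4*1/4)**2 = ((-4 + 4*v) - 1)**2 = (-5 + 4*v)**2)
j(157, -199) + q(5, 0)*(-69) = (5 - 4*(-199))**2 + (5 + 0)*(-69) = (5 + 796)**2 + 5*(-69) = 801**2 - 345 = 641601 - 345 = 641256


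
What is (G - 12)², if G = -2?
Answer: 196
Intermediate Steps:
(G - 12)² = (-2 - 12)² = (-14)² = 196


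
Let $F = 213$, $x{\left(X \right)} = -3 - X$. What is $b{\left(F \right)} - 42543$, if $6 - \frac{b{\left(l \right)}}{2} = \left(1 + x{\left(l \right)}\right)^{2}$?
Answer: $-134981$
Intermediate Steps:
$b{\left(l \right)} = 12 - 2 \left(-2 - l\right)^{2}$ ($b{\left(l \right)} = 12 - 2 \left(1 - \left(3 + l\right)\right)^{2} = 12 - 2 \left(-2 - l\right)^{2}$)
$b{\left(F \right)} - 42543 = \left(12 - 2 \left(2 + 213\right)^{2}\right) - 42543 = \left(12 - 2 \cdot 215^{2}\right) - 42543 = \left(12 - 92450\right) - 42543 = -92438 - 42543 = -134981$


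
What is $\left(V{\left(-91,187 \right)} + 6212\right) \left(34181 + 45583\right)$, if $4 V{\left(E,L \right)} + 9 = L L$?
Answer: $1192631328$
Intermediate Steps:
$V{\left(E,L \right)} = - \frac{9}{4} + \frac{L^{2}}{4}$ ($V{\left(E,L \right)} = - \frac{9}{4} + \frac{L L}{4} = - \frac{9}{4} + \frac{L^{2}}{4}$)
$\left(V{\left(-91,187 \right)} + 6212\right) \left(34181 + 45583\right) = \left(\left(- \frac{9}{4} + \frac{187^{2}}{4}\right) + 6212\right) \left(34181 + 45583\right) = \left(\left(- \frac{9}{4} + \frac{1}{4} \cdot 34969\right) + 6212\right) 79764 = \left(\left(- \frac{9}{4} + \frac{34969}{4}\right) + 6212\right) 79764 = \left(8740 + 6212\right) 79764 = 14952 \cdot 79764 = 1192631328$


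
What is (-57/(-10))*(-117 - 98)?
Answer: -2451/2 ≈ -1225.5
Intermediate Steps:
(-57/(-10))*(-117 - 98) = -57*(-⅒)*(-215) = (57/10)*(-215) = -2451/2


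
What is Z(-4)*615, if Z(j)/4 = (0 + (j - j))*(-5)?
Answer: 0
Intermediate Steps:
Z(j) = 0 (Z(j) = 4*((0 + (j - j))*(-5)) = 4*((0 + 0)*(-5)) = 4*(0*(-5)) = 4*0 = 0)
Z(-4)*615 = 0*615 = 0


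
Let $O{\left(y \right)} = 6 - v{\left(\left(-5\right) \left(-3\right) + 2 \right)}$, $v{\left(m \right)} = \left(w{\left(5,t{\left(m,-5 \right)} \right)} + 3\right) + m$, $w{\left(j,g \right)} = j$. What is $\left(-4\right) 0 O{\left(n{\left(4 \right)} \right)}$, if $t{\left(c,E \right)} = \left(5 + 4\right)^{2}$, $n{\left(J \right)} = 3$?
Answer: $0$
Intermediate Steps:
$t{\left(c,E \right)} = 81$ ($t{\left(c,E \right)} = 9^{2} = 81$)
$v{\left(m \right)} = 8 + m$ ($v{\left(m \right)} = \left(5 + 3\right) + m = 8 + m$)
$O{\left(y \right)} = -19$ ($O{\left(y \right)} = 6 - \left(8 + \left(\left(-5\right) \left(-3\right) + 2\right)\right) = 6 - \left(8 + \left(15 + 2\right)\right) = 6 - \left(8 + 17\right) = 6 - 25 = -19$)
$\left(-4\right) 0 O{\left(n{\left(4 \right)} \right)} = \left(-4\right) 0 \left(-19\right) = 0 \left(-19\right) = 0$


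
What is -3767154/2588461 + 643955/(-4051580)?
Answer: -260458126255/161343951052 ≈ -1.6143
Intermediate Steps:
-3767154/2588461 + 643955/(-4051580) = -3767154*1/2588461 + 643955*(-1/4051580) = -3767154/2588461 - 9907/62332 = -260458126255/161343951052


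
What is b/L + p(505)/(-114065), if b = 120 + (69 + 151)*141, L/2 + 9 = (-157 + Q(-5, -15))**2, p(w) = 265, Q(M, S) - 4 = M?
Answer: 1444391/2323667 ≈ 0.62160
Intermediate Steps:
Q(M, S) = 4 + M
L = 49910 (L = -18 + 2*(-157 + (4 - 5))**2 = -18 + 2*(-157 - 1)**2 = -18 + 2*(-158)**2 = -18 + 2*24964 = -18 + 49928 = 49910)
b = 31140 (b = 120 + 220*141 = 120 + 31020 = 31140)
b/L + p(505)/(-114065) = 31140/49910 + 265/(-114065) = 31140*(1/49910) + 265*(-1/114065) = 3114/4991 - 53/22813 = 1444391/2323667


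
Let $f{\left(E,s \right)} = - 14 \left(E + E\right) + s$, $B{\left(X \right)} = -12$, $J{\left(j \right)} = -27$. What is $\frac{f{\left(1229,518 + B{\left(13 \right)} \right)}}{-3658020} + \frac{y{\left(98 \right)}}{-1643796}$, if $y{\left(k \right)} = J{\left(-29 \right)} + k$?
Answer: $\frac{4622902313}{501086553660} \approx 0.0092258$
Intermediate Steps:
$f{\left(E,s \right)} = s - 28 E$ ($f{\left(E,s \right)} = - 14 \cdot 2 E + s = - 28 E + s = s - 28 E$)
$y{\left(k \right)} = -27 + k$
$\frac{f{\left(1229,518 + B{\left(13 \right)} \right)}}{-3658020} + \frac{y{\left(98 \right)}}{-1643796} = \frac{\left(518 - 12\right) - 34412}{-3658020} + \frac{-27 + 98}{-1643796} = \left(506 - 34412\right) \left(- \frac{1}{3658020}\right) + 71 \left(- \frac{1}{1643796}\right) = \left(-33906\right) \left(- \frac{1}{3658020}\right) - \frac{71}{1643796} = \frac{5651}{609670} - \frac{71}{1643796} = \frac{4622902313}{501086553660}$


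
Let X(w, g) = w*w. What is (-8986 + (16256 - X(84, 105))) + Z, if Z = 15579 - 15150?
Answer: 643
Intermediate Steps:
X(w, g) = w²
Z = 429
(-8986 + (16256 - X(84, 105))) + Z = (-8986 + (16256 - 1*84²)) + 429 = (-8986 + (16256 - 1*7056)) + 429 = (-8986 + (16256 - 7056)) + 429 = (-8986 + 9200) + 429 = 214 + 429 = 643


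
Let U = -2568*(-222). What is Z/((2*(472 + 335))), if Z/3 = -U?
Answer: -285048/269 ≈ -1059.7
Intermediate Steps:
U = 570096
Z = -1710288 (Z = 3*(-1*570096) = 3*(-570096) = -1710288)
Z/((2*(472 + 335))) = -1710288*1/(2*(472 + 335)) = -1710288/(2*807) = -1710288/1614 = -1710288*1/1614 = -285048/269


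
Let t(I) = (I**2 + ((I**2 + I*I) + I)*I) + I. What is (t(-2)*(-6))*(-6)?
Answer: -360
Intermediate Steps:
t(I) = I + I**2 + I*(I + 2*I**2) (t(I) = (I**2 + ((I**2 + I**2) + I)*I) + I = (I**2 + (2*I**2 + I)*I) + I = (I**2 + (I + 2*I**2)*I) + I = (I**2 + I*(I + 2*I**2)) + I = I + I**2 + I*(I + 2*I**2))
(t(-2)*(-6))*(-6) = (-2*(1 + 2*(-2) + 2*(-2)**2)*(-6))*(-6) = (-2*(1 - 4 + 2*4)*(-6))*(-6) = (-2*(1 - 4 + 8)*(-6))*(-6) = (-2*5*(-6))*(-6) = -10*(-6)*(-6) = 60*(-6) = -360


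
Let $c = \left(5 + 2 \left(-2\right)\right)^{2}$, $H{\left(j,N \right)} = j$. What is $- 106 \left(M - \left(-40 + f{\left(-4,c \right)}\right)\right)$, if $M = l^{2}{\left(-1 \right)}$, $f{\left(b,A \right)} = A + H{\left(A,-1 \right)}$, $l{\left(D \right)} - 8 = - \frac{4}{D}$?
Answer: $-19292$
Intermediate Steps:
$l{\left(D \right)} = 8 - \frac{4}{D}$
$c = 1$ ($c = \left(5 - 4\right)^{2} = 1^{2} = 1$)
$f{\left(b,A \right)} = 2 A$ ($f{\left(b,A \right)} = A + A = 2 A$)
$M = 144$ ($M = \left(8 - \frac{4}{-1}\right)^{2} = \left(8 - -4\right)^{2} = \left(8 + 4\right)^{2} = 12^{2} = 144$)
$- 106 \left(M - \left(-40 + f{\left(-4,c \right)}\right)\right) = - 106 \left(144 + \left(40 - 2 \cdot 1\right)\right) = - 106 \left(144 + \left(40 - 2\right)\right) = - 106 \left(144 + 38\right) = \left(-106\right) 182 = -19292$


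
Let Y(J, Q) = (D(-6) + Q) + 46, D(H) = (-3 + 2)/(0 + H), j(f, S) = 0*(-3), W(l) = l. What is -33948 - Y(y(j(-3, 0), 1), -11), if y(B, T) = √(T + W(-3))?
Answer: -203899/6 ≈ -33983.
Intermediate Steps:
j(f, S) = 0
y(B, T) = √(-3 + T) (y(B, T) = √(T - 3) = √(-3 + T))
D(H) = -1/H
Y(J, Q) = 277/6 + Q (Y(J, Q) = (-1/(-6) + Q) + 46 = (-1*(-⅙) + Q) + 46 = (⅙ + Q) + 46 = 277/6 + Q)
-33948 - Y(y(j(-3, 0), 1), -11) = -33948 - (277/6 - 11) = -33948 - 1*211/6 = -33948 - 211/6 = -203899/6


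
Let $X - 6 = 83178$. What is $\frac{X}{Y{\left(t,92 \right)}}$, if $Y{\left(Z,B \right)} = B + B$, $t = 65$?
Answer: $\frac{10398}{23} \approx 452.09$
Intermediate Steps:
$Y{\left(Z,B \right)} = 2 B$
$X = 83184$ ($X = 6 + 83178 = 83184$)
$\frac{X}{Y{\left(t,92 \right)}} = \frac{83184}{2 \cdot 92} = \frac{83184}{184} = 83184 \cdot \frac{1}{184} = \frac{10398}{23}$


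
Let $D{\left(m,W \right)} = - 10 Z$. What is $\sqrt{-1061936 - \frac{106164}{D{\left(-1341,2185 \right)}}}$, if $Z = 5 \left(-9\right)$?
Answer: $\frac{i \sqrt{26554298}}{5} \approx 1030.6 i$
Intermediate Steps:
$Z = -45$
$D{\left(m,W \right)} = 450$ ($D{\left(m,W \right)} = \left(-10\right) \left(-45\right) = 450$)
$\sqrt{-1061936 - \frac{106164}{D{\left(-1341,2185 \right)}}} = \sqrt{-1061936 - \frac{106164}{450}} = \sqrt{-1061936 - \frac{5898}{25}} = \sqrt{- \frac{26554298}{25}} = \frac{i \sqrt{26554298}}{5}$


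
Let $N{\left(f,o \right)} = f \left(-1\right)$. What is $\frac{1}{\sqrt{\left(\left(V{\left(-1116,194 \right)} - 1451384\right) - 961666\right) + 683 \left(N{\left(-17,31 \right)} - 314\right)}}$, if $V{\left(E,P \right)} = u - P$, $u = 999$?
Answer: $- \frac{i \sqrt{653774}}{1307548} \approx - 0.00061838 i$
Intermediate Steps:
$V{\left(E,P \right)} = 999 - P$
$N{\left(f,o \right)} = - f$
$\frac{1}{\sqrt{\left(\left(V{\left(-1116,194 \right)} - 1451384\right) - 961666\right) + 683 \left(N{\left(-17,31 \right)} - 314\right)}} = \frac{1}{\sqrt{\left(\left(\left(999 - 194\right) - 1451384\right) - 961666\right) + 683 \left(\left(-1\right) \left(-17\right) - 314\right)}} = \frac{1}{\sqrt{\left(\left(\left(999 - 194\right) - 1451384\right) - 961666\right) + 683 \left(17 - 314\right)}} = \frac{1}{\sqrt{\left(\left(805 - 1451384\right) - 961666\right) + 683 \left(-297\right)}} = \frac{1}{\sqrt{\left(-1450579 - 961666\right) - 202851}} = \frac{1}{\sqrt{-2412245 - 202851}} = \frac{1}{\sqrt{-2615096}} = \frac{1}{2 i \sqrt{653774}} = - \frac{i \sqrt{653774}}{1307548}$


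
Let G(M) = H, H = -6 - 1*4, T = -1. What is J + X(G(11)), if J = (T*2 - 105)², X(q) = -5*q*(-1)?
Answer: 11399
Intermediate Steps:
H = -10 (H = -6 - 4 = -10)
G(M) = -10
X(q) = 5*q
J = 11449 (J = (-1*2 - 105)² = (-2 - 105)² = (-107)² = 11449)
J + X(G(11)) = 11449 + 5*(-10) = 11449 - 50 = 11399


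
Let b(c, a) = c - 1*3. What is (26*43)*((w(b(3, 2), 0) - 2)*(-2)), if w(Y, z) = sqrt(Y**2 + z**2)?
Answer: 4472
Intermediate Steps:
b(c, a) = -3 + c (b(c, a) = c - 3 = -3 + c)
(26*43)*((w(b(3, 2), 0) - 2)*(-2)) = (26*43)*((sqrt((-3 + 3)**2 + 0**2) - 2)*(-2)) = 1118*((sqrt(0**2 + 0) - 2)*(-2)) = 1118*((sqrt(0 + 0) - 2)*(-2)) = 1118*((sqrt(0) - 2)*(-2)) = 1118*((0 - 2)*(-2)) = 1118*(-2*(-2)) = 1118*4 = 4472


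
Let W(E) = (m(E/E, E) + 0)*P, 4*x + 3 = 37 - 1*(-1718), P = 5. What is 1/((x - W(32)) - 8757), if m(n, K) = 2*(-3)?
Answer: -1/8289 ≈ -0.00012064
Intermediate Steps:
x = 438 (x = -¾ + (37 - 1*(-1718))/4 = -¾ + (37 + 1718)/4 = -¾ + (¼)*1755 = -¾ + 1755/4 = 438)
m(n, K) = -6
W(E) = -30 (W(E) = (-6 + 0)*5 = -6*5 = -30)
1/((x - W(32)) - 8757) = 1/((438 - 1*(-30)) - 8757) = 1/((438 + 30) - 8757) = 1/(468 - 8757) = 1/(-8289) = -1/8289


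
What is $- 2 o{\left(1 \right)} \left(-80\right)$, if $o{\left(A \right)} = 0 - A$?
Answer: $-160$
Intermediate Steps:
$o{\left(A \right)} = - A$
$- 2 o{\left(1 \right)} \left(-80\right) = - 2 \left(\left(-1\right) 1\right) \left(-80\right) = \left(-2\right) \left(-1\right) \left(-80\right) = 2 \left(-80\right) = -160$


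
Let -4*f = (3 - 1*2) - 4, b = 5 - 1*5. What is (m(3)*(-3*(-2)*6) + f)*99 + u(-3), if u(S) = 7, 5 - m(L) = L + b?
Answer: 28837/4 ≈ 7209.3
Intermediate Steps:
b = 0 (b = 5 - 5 = 0)
m(L) = 5 - L (m(L) = 5 - (L + 0) = 5 - L)
f = ¾ (f = -((3 - 1*2) - 4)/4 = -((3 - 2) - 4)/4 = -(1 - 4)/4 = -¼*(-3) = ¾ ≈ 0.75000)
(m(3)*(-3*(-2)*6) + f)*99 + u(-3) = ((5 - 1*3)*(-3*(-2)*6) + ¾)*99 + 7 = ((5 - 3)*(6*6) + ¾)*99 + 7 = (2*36 + ¾)*99 + 7 = (72 + ¾)*99 + 7 = (291/4)*99 + 7 = 28809/4 + 7 = 28837/4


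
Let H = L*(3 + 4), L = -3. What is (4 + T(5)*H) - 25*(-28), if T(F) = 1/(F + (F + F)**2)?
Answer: 3519/5 ≈ 703.80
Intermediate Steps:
T(F) = 1/(F + 4*F**2) (T(F) = 1/(F + (2*F)**2) = 1/(F + 4*F**2))
H = -21 (H = -3*(3 + 4) = -3*7 = -21)
(4 + T(5)*H) - 25*(-28) = (4 + (1/(5*(1 + 4*5)))*(-21)) - 25*(-28) = (4 + (1/(5*(1 + 20)))*(-21)) + 700 = (4 + ((1/5)/21)*(-21)) + 700 = (4 + ((1/5)*(1/21))*(-21)) + 700 = (4 + (1/105)*(-21)) + 700 = (4 - 1/5) + 700 = 19/5 + 700 = 3519/5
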